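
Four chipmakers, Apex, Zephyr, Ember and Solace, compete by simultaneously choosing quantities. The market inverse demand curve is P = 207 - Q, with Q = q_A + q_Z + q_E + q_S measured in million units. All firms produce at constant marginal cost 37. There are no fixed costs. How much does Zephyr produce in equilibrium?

34

Each firm earns π_i = (207 - Q)q_i - 37q_i.
Setting ∂π_i/∂q_i = 0 with rivals' quantities fixed: 170 - 2q_i - Σ_{j≠i} q_j = 0.
By symmetry each firm produces the same amount; substituting Σ_{j≠i} q_j = 3q_i yields q_i = 170/5 = 34.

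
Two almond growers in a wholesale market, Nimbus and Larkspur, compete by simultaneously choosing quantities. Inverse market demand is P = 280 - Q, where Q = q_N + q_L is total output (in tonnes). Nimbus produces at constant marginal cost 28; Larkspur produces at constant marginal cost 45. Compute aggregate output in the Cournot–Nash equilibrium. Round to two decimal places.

Nimbus's profit: π_N = (280 - Q)q_N - (28q_N). Setting ∂π_N/∂q_N = 0: 252 - 2q_N - (q_L) = 0.
Larkspur's first-order condition: 235 - 2q_L - (q_N) = 0.
Best responses: q_N = (252 - q_L)/2, q_L = (235 - q_N)/2.
Solving the pair: q_N = 269/3, q_L = 218/3.
Total output Q = 269/3 + 218/3 = 487/3.

162.33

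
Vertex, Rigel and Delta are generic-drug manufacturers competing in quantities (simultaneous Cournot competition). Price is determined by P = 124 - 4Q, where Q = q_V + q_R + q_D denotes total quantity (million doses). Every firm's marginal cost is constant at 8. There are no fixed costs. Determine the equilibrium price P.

A representative firm's profit is π_i = q_i(124 - 4Q) - 8q_i.
First-order condition (treating rivals' output as given): 116 - 8q_i - 4·Σ_{j≠i} q_j = 0.
By symmetry each firm produces the same amount; substituting Σ_{j≠i} q_j = 2q_i yields q_i = 116/16 = 29/4.
Total output Q = 87/4, so price P = 124 - 4·(87/4) = 37.

37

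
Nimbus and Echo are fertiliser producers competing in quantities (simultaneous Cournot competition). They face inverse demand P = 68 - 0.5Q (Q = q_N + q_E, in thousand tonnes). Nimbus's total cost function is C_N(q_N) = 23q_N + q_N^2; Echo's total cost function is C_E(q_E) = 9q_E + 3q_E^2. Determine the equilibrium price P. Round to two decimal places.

Nimbus's profit: π_N = (68 - 0.5Q)q_N - (23q_N + q_N²). Setting ∂π_N/∂q_N = 0: 45 - 3q_N - (1/2)(q_E) = 0.
Echo's first-order condition: 59 - 7q_E - (1/2)(q_N) = 0.
Rearranging gives the reaction functions q_N = (45 - (1/2)q_E)/3 and q_E = (59 - (1/2)q_N)/7.
Solving the pair: q_N = 1142/83, q_E = 618/83.
Total output Q = 1760/83, so price P = 68 - (1/2)·(1760/83) = 57.3976.

57.40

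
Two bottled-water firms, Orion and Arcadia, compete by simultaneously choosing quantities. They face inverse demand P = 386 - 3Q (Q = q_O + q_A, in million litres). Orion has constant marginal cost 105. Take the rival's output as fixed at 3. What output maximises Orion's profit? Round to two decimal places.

45.33

With the rival's output fixed at 3, Orion's profit is π_O = (386 - 3·3 - 3q_O)q_O - (105q_O) = (377 - 3q_O)q_O - (105q_O).
∂π_O/∂q_O = 272 - 6q_O = 0, so q_O = 136/3.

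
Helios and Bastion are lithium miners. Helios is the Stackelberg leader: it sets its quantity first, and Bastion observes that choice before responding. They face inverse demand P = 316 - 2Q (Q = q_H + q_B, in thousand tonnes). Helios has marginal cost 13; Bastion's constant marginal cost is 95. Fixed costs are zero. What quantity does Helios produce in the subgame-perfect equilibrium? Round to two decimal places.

96.25

Solve by backward induction. Given q_H, the follower Bastion maximises π_B = (316 - 2q_H - 2q_B)q_B - 95q_B.
∂π_B/∂q_B = 221 - 2q_H - 4q_B = 0 gives the reaction function q_B = (221 - 2q_H)/4.
Helios substitutes q_B(q_H) into its own profit: π_H = q_H(316 - 2q_H - (221 - 2q_H)/2) - 13q_H = (411/2 - q_H)q_H - 13q_H.
Maximising: ∂π_H/∂q_H = 385/2 - 2q_H = 0, giving q_H = 385/4.
Then q_B = (221 - 2·(385/4))/4 = 57/8.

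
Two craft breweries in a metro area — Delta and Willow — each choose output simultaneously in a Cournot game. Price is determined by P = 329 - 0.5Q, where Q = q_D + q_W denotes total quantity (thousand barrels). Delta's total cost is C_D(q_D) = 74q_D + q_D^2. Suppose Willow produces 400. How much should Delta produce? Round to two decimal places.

18.33

With the rival's output fixed at 400, Delta's profit is π_D = (329 - (1/2)·400 - (1/2)q_D)q_D - (74q_D + q_D²) = (129 - (1/2)q_D)q_D - (74q_D + q_D²).
∂π_D/∂q_D = 55 - 3q_D = 0, so q_D = 55/3.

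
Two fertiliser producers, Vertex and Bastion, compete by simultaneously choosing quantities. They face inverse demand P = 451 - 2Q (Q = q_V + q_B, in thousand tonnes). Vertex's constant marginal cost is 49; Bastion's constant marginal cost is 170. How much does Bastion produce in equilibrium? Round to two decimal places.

26.67

Vertex's profit: π_V = (451 - 2Q)q_V - (49q_V). Setting ∂π_V/∂q_V = 0: 402 - 4q_V - 2(q_B) = 0.
Bastion's profit: π_B = (451 - 2Q)q_B - (170q_B). Setting ∂π_B/∂q_B = 0: 281 - 4q_B - 2(q_V) = 0.
Rearranging gives the reaction functions q_V = (402 - 2q_B)/4 and q_B = (281 - 2q_V)/4.
Substituting one into the other gives q_V = 523/6 and q_B = 80/3.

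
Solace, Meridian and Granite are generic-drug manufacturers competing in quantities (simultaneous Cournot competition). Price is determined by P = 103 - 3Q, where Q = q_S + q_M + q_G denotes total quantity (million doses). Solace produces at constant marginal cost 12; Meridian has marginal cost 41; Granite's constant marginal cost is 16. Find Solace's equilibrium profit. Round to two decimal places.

Solace's profit: π_S = (103 - 3Q)q_S - (12q_S). Setting ∂π_S/∂q_S = 0: 91 - 6q_S - 3(q_M + q_G) = 0.
Meridian's profit: π_M = (103 - 3Q)q_M - (41q_M). Setting ∂π_M/∂q_M = 0: 62 - 6q_M - 3(q_S + q_G) = 0.
Granite's first-order condition: 87 - 6q_G - 3(q_S + q_M) = 0.
Summing all 3 equations gives 240 − 12Q = 0, hence Q = 20.
Back-substituting: q_S = (91 − 60)/3 = 31/3, q_M = (62 − 60)/3 = 2/3, q_G = (87 − 60)/3 = 9.
Price P = 103 - 3·20 = 43.
Solace's profit: (43 - 12)·(31/3) = 961/3.

320.33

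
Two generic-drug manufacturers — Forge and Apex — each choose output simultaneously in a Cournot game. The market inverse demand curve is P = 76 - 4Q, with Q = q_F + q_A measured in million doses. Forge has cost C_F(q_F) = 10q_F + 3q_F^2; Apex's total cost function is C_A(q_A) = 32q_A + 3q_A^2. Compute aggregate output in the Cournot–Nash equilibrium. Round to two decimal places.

Forge's profit: π_F = (76 - 4Q)q_F - (10q_F + 3q_F²). Setting ∂π_F/∂q_F = 0: 66 - 14q_F - 4(q_A) = 0.
Apex's profit: π_A = (76 - 4Q)q_A - (32q_A + 3q_A²). Setting ∂π_A/∂q_A = 0: 44 - 14q_A - 4(q_F) = 0.
Best responses: q_F = (66 - 4q_A)/14, q_A = (44 - 4q_F)/14.
Solving the pair: q_F = 187/45, q_A = 88/45.
Total output Q = 187/45 + 88/45 = 55/9.

6.11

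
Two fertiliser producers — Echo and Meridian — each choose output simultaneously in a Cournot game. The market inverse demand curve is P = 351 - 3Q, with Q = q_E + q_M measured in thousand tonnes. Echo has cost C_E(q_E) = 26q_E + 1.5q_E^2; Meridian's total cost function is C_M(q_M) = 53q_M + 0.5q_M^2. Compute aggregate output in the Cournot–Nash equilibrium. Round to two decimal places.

57.19

Echo's profit: π_E = (351 - 3Q)q_E - (26q_E + (3/2)q_E²). Setting ∂π_E/∂q_E = 0: 325 - 9q_E - 3(q_M) = 0.
Meridian's first-order condition: 298 - 7q_M - 3(q_E) = 0.
Rearranging gives the reaction functions q_E = (325 - 3q_M)/9 and q_M = (298 - 3q_E)/7.
Substituting one into the other gives q_E = 1381/54 and q_M = 569/18.
Total output Q = 1381/54 + 569/18 = 1544/27.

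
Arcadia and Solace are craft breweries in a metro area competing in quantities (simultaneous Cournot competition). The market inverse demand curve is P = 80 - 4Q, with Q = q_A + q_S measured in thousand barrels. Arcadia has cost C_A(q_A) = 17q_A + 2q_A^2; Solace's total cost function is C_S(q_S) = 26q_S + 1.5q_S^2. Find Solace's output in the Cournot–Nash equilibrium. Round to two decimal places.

Arcadia's profit: π_A = (80 - 4Q)q_A - (17q_A + 2q_A²). Setting ∂π_A/∂q_A = 0: 63 - 12q_A - 4(q_S) = 0.
Solace's first-order condition: 54 - 11q_S - 4(q_A) = 0.
Rearranging gives the reaction functions q_A = (63 - 4q_S)/12 and q_S = (54 - 4q_A)/11.
Substituting one into the other gives q_A = 477/116 and q_S = 99/29.

3.41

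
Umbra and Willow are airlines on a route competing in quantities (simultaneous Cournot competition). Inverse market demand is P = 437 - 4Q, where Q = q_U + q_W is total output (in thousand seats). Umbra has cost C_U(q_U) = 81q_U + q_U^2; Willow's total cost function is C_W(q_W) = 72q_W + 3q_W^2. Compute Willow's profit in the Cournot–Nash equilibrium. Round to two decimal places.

Umbra's profit: π_U = (437 - 4Q)q_U - (81q_U + q_U²). Setting ∂π_U/∂q_U = 0: 356 - 10q_U - 4(q_W) = 0.
Willow's profit: π_W = (437 - 4Q)q_W - (72q_W + 3q_W²). Setting ∂π_W/∂q_W = 0: 365 - 14q_W - 4(q_U) = 0.
Rearranging gives the reaction functions q_U = (356 - 4q_W)/10 and q_W = (365 - 4q_U)/14.
Solving the pair: q_U = 881/31, q_W = 1113/62.
Price P = 437 - 4·46.3710 = 251.5161.
Willow's profit: 251.5161·(1113/62) - 72·(1113/62) - 3(1113/62)² = 2255.8228.

2255.82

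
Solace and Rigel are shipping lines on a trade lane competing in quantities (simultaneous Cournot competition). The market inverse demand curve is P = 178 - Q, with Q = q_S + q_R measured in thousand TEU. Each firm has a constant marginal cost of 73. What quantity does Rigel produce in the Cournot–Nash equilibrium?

35

Each firm earns π_i = (178 - Q)q_i - 73q_i.
Setting ∂π_i/∂q_i = 0 with rivals' quantities fixed: 105 - 2q_i - q_j = 0.
With identical firms every q_j equals q_i, so q_j = q_i and 105 = 3q_i, giving q_i = 35.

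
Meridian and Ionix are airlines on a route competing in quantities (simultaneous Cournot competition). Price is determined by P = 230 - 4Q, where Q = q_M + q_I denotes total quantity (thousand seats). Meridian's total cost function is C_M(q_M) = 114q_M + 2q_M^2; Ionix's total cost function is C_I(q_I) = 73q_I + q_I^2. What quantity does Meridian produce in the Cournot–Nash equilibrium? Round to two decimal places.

5.12

Meridian's profit: π_M = (230 - 4Q)q_M - (114q_M + 2q_M²). Setting ∂π_M/∂q_M = 0: 116 - 12q_M - 4(q_I) = 0.
Ionix's profit: π_I = (230 - 4Q)q_I - (73q_I + q_I²). Setting ∂π_I/∂q_I = 0: 157 - 10q_I - 4(q_M) = 0.
Rearranging gives the reaction functions q_M = (116 - 4q_I)/12 and q_I = (157 - 4q_M)/10.
Substituting one into the other gives q_M = 133/26 and q_I = 355/26.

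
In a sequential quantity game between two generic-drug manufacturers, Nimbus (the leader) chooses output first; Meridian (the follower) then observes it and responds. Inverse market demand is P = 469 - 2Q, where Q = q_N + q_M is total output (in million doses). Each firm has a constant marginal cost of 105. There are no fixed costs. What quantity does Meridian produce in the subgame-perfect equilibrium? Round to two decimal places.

45.50

The follower Meridian best-responds to any q_N: π_M = (469 - 2Q)q_M - 105q_M.
Setting the follower's marginal profit to zero, 364 - 2q_N - 4q_M = 0, i.e. q_M = (364 - 2q_N)/4.
The leader anticipates this reaction. Substituting into P = 469 - 2Q gives P = 287 - q_N, so π_N = (287 - q_N)q_N - 105q_N.
Maximising: ∂π_N/∂q_N = 182 - 2q_N = 0, giving q_N = 91.
Then q_M = (364 - 2·91)/4 = 91/2.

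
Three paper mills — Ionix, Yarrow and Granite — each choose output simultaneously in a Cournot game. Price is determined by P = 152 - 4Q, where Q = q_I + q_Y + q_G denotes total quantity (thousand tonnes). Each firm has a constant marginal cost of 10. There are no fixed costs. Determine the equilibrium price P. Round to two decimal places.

A representative firm's profit is π_i = q_i(152 - 4Q) - 10q_i.
First-order condition (treating rivals' output as given): 142 - 8q_i - 4·Σ_{j≠i} q_j = 0.
By symmetry each firm produces the same amount; substituting Σ_{j≠i} q_j = 2q_i yields q_i = 142/16 = 71/8.
Total output Q = 213/8, so price P = 152 - 4·(213/8) = 91/2.

45.50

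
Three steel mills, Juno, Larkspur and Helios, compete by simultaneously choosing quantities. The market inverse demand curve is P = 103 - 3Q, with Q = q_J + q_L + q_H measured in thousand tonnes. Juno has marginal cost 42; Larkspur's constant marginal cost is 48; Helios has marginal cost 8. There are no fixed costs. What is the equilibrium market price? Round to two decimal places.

Juno's profit: π_J = (103 - 3Q)q_J - (42q_J). Setting ∂π_J/∂q_J = 0: 61 - 6q_J - 3(q_L + q_H) = 0.
Larkspur's first-order condition: 55 - 6q_L - 3(q_J + q_H) = 0.
Helios's first-order condition: 95 - 6q_H - 3(q_J + q_L) = 0.
Summing all 3 equations gives 211 − 12Q = 0, hence Q = 211/12.
Back-substituting: q_J = (61 − 211/4)/3 = 11/4, q_L = (55 − 211/4)/3 = 3/4, q_H = (95 − 211/4)/3 = 169/12.
Total output Q = 211/12, so price P = 103 - 3·(211/12) = 201/4.

50.25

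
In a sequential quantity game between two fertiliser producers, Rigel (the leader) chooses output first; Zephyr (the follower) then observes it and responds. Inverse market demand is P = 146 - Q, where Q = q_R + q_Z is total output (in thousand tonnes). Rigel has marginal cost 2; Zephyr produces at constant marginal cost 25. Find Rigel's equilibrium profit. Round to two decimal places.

3486.13

Solve by backward induction. Given q_R, the follower Zephyr maximises π_Z = (146 - q_R - q_Z)q_Z - 25q_Z.
Follower FOC: 121 - q_R - 2q_Z = 0, so q_Z(q_R) = (121 - q_R)/2.
Rigel substitutes q_Z(q_R) into its own profit: π_R = q_R(146 - q_R - (121 - q_R)/2) - 2q_R = (171/2 - (1/2)q_R)q_R - 2q_R.
The leader's first-order condition 167/2 - q_R = 0 yields q_R = 167/2.
Then q_Z = (121 - 167/2)/2 = 75/4.
Price P = 146 - 409/4 = 175/4.
Rigel's profit: (175/4 - 2)·(167/2) = 3486.1250.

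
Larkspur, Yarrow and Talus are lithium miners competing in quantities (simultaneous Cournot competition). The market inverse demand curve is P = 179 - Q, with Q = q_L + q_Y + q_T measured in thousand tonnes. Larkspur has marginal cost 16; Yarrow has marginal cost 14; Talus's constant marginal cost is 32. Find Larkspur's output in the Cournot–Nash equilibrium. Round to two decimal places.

Larkspur's profit: π_L = (179 - Q)q_L - (16q_L). Setting ∂π_L/∂q_L = 0: 163 - 2q_L - (q_Y + q_T) = 0.
Yarrow's first-order condition: 165 - 2q_Y - (q_L + q_T) = 0.
Talus's first-order condition: 147 - 2q_T - (q_L + q_Y) = 0.
Summing all 3 equations gives 475 − 4Q = 0, hence Q = 475/4.
Back-substituting: q_L = (163 − 475/4) = 177/4, q_Y = (165 − 475/4) = 185/4, q_T = (147 − 475/4) = 113/4.

44.25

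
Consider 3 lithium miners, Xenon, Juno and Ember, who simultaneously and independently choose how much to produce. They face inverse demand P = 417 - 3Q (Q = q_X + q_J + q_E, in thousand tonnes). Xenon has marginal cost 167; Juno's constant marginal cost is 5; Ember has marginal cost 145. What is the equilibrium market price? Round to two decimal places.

183.50

Xenon's profit: π_X = (417 - 3Q)q_X - (167q_X). Setting ∂π_X/∂q_X = 0: 250 - 6q_X - 3(q_J + q_E) = 0.
Juno's profit: π_J = (417 - 3Q)q_J - (5q_J). Setting ∂π_J/∂q_J = 0: 412 - 6q_J - 3(q_X + q_E) = 0.
Ember's profit: π_E = (417 - 3Q)q_E - (145q_E). Setting ∂π_E/∂q_E = 0: 272 - 6q_E - 3(q_X + q_J) = 0.
Adding the 3 first-order conditions: 934 − 12Q = 0, so Q = 467/6.
Back-substituting: q_X = (250 − 467/2)/3 = 11/2, q_J = (412 − 467/2)/3 = 119/2, q_E = (272 − 467/2)/3 = 77/6.
Total output Q = 467/6, so price P = 417 - 3·(467/6) = 367/2.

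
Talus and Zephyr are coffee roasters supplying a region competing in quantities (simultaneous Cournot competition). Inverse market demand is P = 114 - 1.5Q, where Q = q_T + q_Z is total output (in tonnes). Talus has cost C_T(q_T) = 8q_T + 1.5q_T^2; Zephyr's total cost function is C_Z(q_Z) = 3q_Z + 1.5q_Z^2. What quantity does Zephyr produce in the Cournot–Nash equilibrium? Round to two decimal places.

Talus's profit: π_T = (114 - 1.5Q)q_T - (8q_T + (3/2)q_T²). Setting ∂π_T/∂q_T = 0: 106 - 6q_T - (3/2)(q_Z) = 0.
Zephyr's profit: π_Z = (114 - 1.5Q)q_Z - (3q_Z + (3/2)q_Z²). Setting ∂π_Z/∂q_Z = 0: 111 - 6q_Z - (3/2)(q_T) = 0.
So q_T = (106 - (3/2)q_Z)/6 and q_Z = (111 - (3/2)q_T)/6.
Solving the pair: q_T = 626/45, q_Z = 676/45.

15.02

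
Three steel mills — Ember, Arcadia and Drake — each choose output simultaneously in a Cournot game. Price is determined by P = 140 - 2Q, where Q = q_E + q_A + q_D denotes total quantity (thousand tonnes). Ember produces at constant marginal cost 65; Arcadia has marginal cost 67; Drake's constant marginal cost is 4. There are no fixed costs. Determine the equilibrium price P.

69

Ember's profit: π_E = (140 - 2Q)q_E - (65q_E). Setting ∂π_E/∂q_E = 0: 75 - 4q_E - 2(q_A + q_D) = 0.
Arcadia's first-order condition: 73 - 4q_A - 2(q_E + q_D) = 0.
Drake's first-order condition: 136 - 4q_D - 2(q_E + q_A) = 0.
Adding the 3 first-order conditions: 284 − 8Q = 0, so Q = 71/2.
Back-substituting: q_E = (75 − 71)/2 = 2, q_A = (73 − 71)/2 = 1, q_D = (136 − 71)/2 = 65/2.
Total output Q = 71/2, so price P = 140 - 2·(71/2) = 69.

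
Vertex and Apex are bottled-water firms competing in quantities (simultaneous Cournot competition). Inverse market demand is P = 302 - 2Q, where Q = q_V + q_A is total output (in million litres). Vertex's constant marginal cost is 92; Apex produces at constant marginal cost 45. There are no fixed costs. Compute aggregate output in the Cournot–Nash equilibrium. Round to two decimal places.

Vertex's profit: π_V = (302 - 2Q)q_V - (92q_V). Setting ∂π_V/∂q_V = 0: 210 - 4q_V - 2(q_A) = 0.
Apex's first-order condition: 257 - 4q_A - 2(q_V) = 0.
Best responses: q_V = (210 - 2q_A)/4, q_A = (257 - 2q_V)/4.
Substituting one into the other gives q_V = 163/6 and q_A = 152/3.
Total output Q = 163/6 + 152/3 = 467/6.

77.83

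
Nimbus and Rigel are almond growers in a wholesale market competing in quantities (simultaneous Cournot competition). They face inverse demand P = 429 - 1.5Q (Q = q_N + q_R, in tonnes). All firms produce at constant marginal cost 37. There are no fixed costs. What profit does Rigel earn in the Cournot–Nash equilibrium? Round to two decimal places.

Each firm earns π_i = (429 - 1.5Q)q_i - 37q_i.
Setting ∂π_i/∂q_i = 0 with rivals' quantities fixed: 392 - 3q_i - (3/2)q_j = 0.
By symmetry each firm produces the same amount; substituting q_j = q_i yields q_i = 392/(9/2) = 784/9.
Price P = 429 - (3/2)·(1568/9) = 503/3.
Rigel's profit: (503/3 - 37)·(784/9) = 11382.5185.

11382.52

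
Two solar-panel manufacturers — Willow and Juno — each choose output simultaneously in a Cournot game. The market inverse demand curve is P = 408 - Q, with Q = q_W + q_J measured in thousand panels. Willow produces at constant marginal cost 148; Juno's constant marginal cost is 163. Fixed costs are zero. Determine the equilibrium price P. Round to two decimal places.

239.67

Willow's profit: π_W = (408 - Q)q_W - (148q_W). Setting ∂π_W/∂q_W = 0: 260 - 2q_W - (q_J) = 0.
Juno's first-order condition: 245 - 2q_J - (q_W) = 0.
So q_W = (260 - q_J)/2 and q_J = (245 - q_W)/2.
Substituting one into the other gives q_W = 275/3 and q_J = 230/3.
Total output Q = 505/3, so price P = 408 - 505/3 = 719/3.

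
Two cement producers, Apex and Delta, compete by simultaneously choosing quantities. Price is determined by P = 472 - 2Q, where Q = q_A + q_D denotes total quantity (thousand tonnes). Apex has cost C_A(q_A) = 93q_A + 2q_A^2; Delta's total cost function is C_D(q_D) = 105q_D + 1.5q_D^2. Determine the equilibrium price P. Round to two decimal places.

Apex's profit: π_A = (472 - 2Q)q_A - (93q_A + 2q_A²). Setting ∂π_A/∂q_A = 0: 379 - 8q_A - 2(q_D) = 0.
Delta's first-order condition: 367 - 7q_D - 2(q_A) = 0.
Rearranging gives the reaction functions q_A = (379 - 2q_D)/8 and q_D = (367 - 2q_A)/7.
Solving the pair: q_A = 1919/52, q_D = 1089/26.
Total output Q = 78.7885, so price P = 472 - 2·78.7885 = 314.4231.

314.42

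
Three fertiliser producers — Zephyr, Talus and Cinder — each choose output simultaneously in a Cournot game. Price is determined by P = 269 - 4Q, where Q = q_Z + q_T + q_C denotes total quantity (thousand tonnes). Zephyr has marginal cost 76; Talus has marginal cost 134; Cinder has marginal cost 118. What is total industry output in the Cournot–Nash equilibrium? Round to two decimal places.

Zephyr's profit: π_Z = (269 - 4Q)q_Z - (76q_Z). Setting ∂π_Z/∂q_Z = 0: 193 - 8q_Z - 4(q_T + q_C) = 0.
Talus's profit: π_T = (269 - 4Q)q_T - (134q_T). Setting ∂π_T/∂q_T = 0: 135 - 8q_T - 4(q_Z + q_C) = 0.
Cinder's first-order condition: 151 - 8q_C - 4(q_Z + q_T) = 0.
Adding the 3 first-order conditions: 479 − 16Q = 0, so Q = 479/16.
Back-substituting: q_Z = (193 − 479/4)/4 = 293/16, q_T = (135 − 479/4)/4 = 61/16, q_C = (151 − 479/4)/4 = 125/16.
Total output Q = 293/16 + 61/16 + 125/16 = 479/16.

29.94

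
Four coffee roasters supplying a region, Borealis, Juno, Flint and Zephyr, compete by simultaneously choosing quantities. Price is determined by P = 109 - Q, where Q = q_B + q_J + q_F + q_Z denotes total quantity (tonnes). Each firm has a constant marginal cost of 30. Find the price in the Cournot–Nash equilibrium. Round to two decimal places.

A representative firm's profit is π_i = q_i(109 - Q) - 30q_i.
First-order condition (treating rivals' output as given): 79 - 2q_i - Σ_{j≠i} q_j = 0.
By symmetry each firm produces the same amount; substituting Σ_{j≠i} q_j = 3q_i yields q_i = 79/5.
Total output Q = 316/5, so price P = 109 - 316/5 = 229/5.

45.80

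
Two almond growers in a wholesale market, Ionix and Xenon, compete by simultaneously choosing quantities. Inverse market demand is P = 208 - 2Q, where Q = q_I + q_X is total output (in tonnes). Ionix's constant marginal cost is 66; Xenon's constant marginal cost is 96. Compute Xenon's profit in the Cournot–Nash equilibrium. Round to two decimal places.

Ionix's profit: π_I = (208 - 2Q)q_I - (66q_I). Setting ∂π_I/∂q_I = 0: 142 - 4q_I - 2(q_X) = 0.
Xenon's profit: π_X = (208 - 2Q)q_X - (96q_X). Setting ∂π_X/∂q_X = 0: 112 - 4q_X - 2(q_I) = 0.
Best responses: q_I = (142 - 2q_X)/4, q_X = (112 - 2q_I)/4.
Substituting one into the other gives q_I = 86/3 and q_X = 41/3.
Price P = 208 - 2·(127/3) = 370/3.
Xenon's profit: (370/3 - 96)·(41/3) = 373.5556.

373.56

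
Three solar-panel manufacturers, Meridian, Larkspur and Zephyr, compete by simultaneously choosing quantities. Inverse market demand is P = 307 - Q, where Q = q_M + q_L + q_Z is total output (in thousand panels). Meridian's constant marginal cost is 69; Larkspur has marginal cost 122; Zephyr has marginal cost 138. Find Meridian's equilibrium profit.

Meridian's profit: π_M = (307 - Q)q_M - (69q_M). Setting ∂π_M/∂q_M = 0: 238 - 2q_M - (q_L + q_Z) = 0.
Larkspur's profit: π_L = (307 - Q)q_L - (122q_L). Setting ∂π_L/∂q_L = 0: 185 - 2q_L - (q_M + q_Z) = 0.
Zephyr's profit: π_Z = (307 - Q)q_Z - (138q_Z). Setting ∂π_Z/∂q_Z = 0: 169 - 2q_Z - (q_M + q_L) = 0.
Adding the 3 conditions: 592 − 2Q − 2Q = 0, i.e. Q = 148.
Back-substituting: q_M = (238 − 148) = 90, q_L = (185 − 148) = 37, q_Z = (169 − 148) = 21.
Price P = 307 - 148 = 159.
Meridian's profit: (159 - 69)·90 = 8100.

8100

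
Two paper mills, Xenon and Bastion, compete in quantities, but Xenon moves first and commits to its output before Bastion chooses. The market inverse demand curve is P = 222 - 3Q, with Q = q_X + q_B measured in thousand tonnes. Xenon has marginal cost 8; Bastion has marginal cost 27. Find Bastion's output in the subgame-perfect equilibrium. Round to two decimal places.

Solve by backward induction. Given q_X, the follower Bastion maximises π_B = (222 - 3q_X - 3q_B)q_B - 27q_B.
Follower FOC: 195 - 3q_X - 6q_B = 0, so q_B(q_X) = (195 - 3q_X)/6.
Xenon substitutes q_B(q_X) into its own profit: π_X = q_X(222 - 3q_X - (195 - 3q_X)/2) - 8q_X = (249/2 - (3/2)q_X)q_X - 8q_X.
Leader FOC: 233/2 - 3q_X = 0, so q_X = 233/6.
Then q_B = (195 - 3·(233/6))/6 = 157/12.

13.08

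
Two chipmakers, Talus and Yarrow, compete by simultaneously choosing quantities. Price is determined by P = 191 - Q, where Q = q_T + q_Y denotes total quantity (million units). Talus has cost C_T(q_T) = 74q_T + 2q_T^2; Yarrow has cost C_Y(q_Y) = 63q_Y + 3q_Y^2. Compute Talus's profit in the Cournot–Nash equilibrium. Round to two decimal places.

Talus's profit: π_T = (191 - Q)q_T - (74q_T + 2q_T²). Setting ∂π_T/∂q_T = 0: 117 - 6q_T - (q_Y) = 0.
Yarrow's first-order condition: 128 - 8q_Y - (q_T) = 0.
Best responses: q_T = (117 - q_Y)/6, q_Y = (128 - q_T)/8.
Solving the pair: q_T = 808/47, q_Y = 651/47.
Price P = 191 - 1459/47 = 159.9574.
Talus's profit: 159.9574·(808/47) - 74·(808/47) - 2(808/47)² = 886.6419.

886.64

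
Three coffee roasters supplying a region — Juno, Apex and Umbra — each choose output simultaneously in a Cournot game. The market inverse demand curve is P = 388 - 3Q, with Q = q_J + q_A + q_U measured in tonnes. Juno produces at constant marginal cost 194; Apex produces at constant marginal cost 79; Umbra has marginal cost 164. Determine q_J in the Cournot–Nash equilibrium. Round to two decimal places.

4.08

Juno's profit: π_J = (388 - 3Q)q_J - (194q_J). Setting ∂π_J/∂q_J = 0: 194 - 6q_J - 3(q_A + q_U) = 0.
Apex's first-order condition: 309 - 6q_A - 3(q_J + q_U) = 0.
Umbra's first-order condition: 224 - 6q_U - 3(q_J + q_A) = 0.
Summing all 3 equations gives 727 − 12Q = 0, hence Q = 727/12.
Back-substituting: q_J = (194 − 727/4)/3 = 49/12, q_A = (309 − 727/4)/3 = 509/12, q_U = (224 − 727/4)/3 = 169/12.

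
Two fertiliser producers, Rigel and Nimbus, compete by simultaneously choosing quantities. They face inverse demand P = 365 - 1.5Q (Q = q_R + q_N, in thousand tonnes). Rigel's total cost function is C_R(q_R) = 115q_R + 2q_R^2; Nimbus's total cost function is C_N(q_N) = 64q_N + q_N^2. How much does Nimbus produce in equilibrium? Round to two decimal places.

52.89

Rigel's profit: π_R = (365 - 1.5Q)q_R - (115q_R + 2q_R²). Setting ∂π_R/∂q_R = 0: 250 - 7q_R - (3/2)(q_N) = 0.
Nimbus's first-order condition: 301 - 5q_N - (3/2)(q_R) = 0.
Rearranging gives the reaction functions q_R = (250 - (3/2)q_N)/7 and q_N = (301 - (3/2)q_R)/5.
Substituting one into the other gives q_R = 24.3817 and q_N = 52.8855.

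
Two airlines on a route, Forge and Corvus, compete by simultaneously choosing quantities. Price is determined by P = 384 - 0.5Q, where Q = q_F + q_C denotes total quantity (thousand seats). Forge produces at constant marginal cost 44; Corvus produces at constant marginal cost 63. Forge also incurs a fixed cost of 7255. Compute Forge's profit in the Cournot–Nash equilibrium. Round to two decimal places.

Forge's profit: π_F = (384 - 0.5Q)q_F - (44q_F). Setting ∂π_F/∂q_F = 0: 340 - q_F - (1/2)(q_C) = 0.
Corvus's profit: π_C = (384 - 0.5Q)q_C - (63q_C). Setting ∂π_C/∂q_C = 0: 321 - q_C - (1/2)(q_F) = 0.
Best responses: q_F = (340 - (1/2)q_C), q_C = (321 - (1/2)q_F).
Substituting one into the other gives q_F = 718/3 and q_C = 604/3.
Price P = 384 - (1/2)·(1322/3) = 491/3.
Forge's profit: (491/3 - 44)·(718/3) - 7255 = 21385.2222.

21385.22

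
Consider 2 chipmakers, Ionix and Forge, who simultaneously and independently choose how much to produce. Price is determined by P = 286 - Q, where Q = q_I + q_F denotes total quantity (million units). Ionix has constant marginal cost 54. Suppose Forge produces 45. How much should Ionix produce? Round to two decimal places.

93.50

With the rival's output fixed at 45, Ionix's profit is π_I = (286 - 45 - q_I)q_I - (54q_I) = (241 - q_I)q_I - (54q_I).
∂π_I/∂q_I = 187 - 2q_I = 0, so q_I = 187/2.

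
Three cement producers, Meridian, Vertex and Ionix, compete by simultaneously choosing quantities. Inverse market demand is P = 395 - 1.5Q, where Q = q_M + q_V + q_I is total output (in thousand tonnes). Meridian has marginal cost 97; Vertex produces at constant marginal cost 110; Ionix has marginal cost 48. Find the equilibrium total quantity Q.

Meridian's profit: π_M = (395 - 1.5Q)q_M - (97q_M). Setting ∂π_M/∂q_M = 0: 298 - 3q_M - (3/2)(q_V + q_I) = 0.
Vertex's first-order condition: 285 - 3q_V - (3/2)(q_M + q_I) = 0.
Ionix's first-order condition: 347 - 3q_I - (3/2)(q_M + q_V) = 0.
Adding the 3 first-order conditions: 930 − 6Q = 0, so Q = 155.
Back-substituting: q_M = (298 − 465/2)/(3/2) = 131/3, q_V = (285 − 465/2)/(3/2) = 35, q_I = (347 − 465/2)/(3/2) = 229/3.
Total output Q = 131/3 + 35 + 229/3 = 155.

155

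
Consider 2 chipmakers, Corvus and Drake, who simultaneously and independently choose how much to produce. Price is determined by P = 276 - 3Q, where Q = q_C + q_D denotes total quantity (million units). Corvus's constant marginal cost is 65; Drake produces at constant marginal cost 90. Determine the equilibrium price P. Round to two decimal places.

Corvus's profit: π_C = (276 - 3Q)q_C - (65q_C). Setting ∂π_C/∂q_C = 0: 211 - 6q_C - 3(q_D) = 0.
Drake's profit: π_D = (276 - 3Q)q_D - (90q_D). Setting ∂π_D/∂q_D = 0: 186 - 6q_D - 3(q_C) = 0.
Best responses: q_C = (211 - 3q_D)/6, q_D = (186 - 3q_C)/6.
Solving the pair: q_C = 236/9, q_D = 161/9.
Total output Q = 397/9, so price P = 276 - 3·(397/9) = 431/3.

143.67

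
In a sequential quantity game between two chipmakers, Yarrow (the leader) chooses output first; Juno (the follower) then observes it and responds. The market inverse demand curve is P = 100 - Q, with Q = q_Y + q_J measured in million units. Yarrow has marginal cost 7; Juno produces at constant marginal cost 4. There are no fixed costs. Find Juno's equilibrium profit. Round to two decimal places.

Solve by backward induction. Given q_Y, the follower Juno maximises π_J = (100 - q_Y - q_J)q_J - 4q_J.
∂π_J/∂q_J = 96 - q_Y - 2q_J = 0 gives the reaction function q_J = (96 - q_Y)/2.
Yarrow substitutes q_J(q_Y) into its own profit: π_Y = q_Y(100 - q_Y - (96 - q_Y)/2) - 7q_Y = (52 - (1/2)q_Y)q_Y - 7q_Y.
Maximising: ∂π_Y/∂q_Y = 45 - q_Y = 0, giving q_Y = 45.
Then q_J = (96 - 45)/2 = 51/2.
Price P = 100 - 141/2 = 59/2.
Juno's profit: (59/2 - 4)·(51/2) = 650.2500.

650.25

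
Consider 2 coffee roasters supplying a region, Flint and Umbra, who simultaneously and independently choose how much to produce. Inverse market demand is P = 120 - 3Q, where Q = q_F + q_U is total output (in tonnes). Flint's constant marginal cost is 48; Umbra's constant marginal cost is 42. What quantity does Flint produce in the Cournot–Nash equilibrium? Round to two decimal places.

7.33

Flint's profit: π_F = (120 - 3Q)q_F - (48q_F). Setting ∂π_F/∂q_F = 0: 72 - 6q_F - 3(q_U) = 0.
Umbra's profit: π_U = (120 - 3Q)q_U - (42q_U). Setting ∂π_U/∂q_U = 0: 78 - 6q_U - 3(q_F) = 0.
So q_F = (72 - 3q_U)/6 and q_U = (78 - 3q_F)/6.
Solving the pair: q_F = 22/3, q_U = 28/3.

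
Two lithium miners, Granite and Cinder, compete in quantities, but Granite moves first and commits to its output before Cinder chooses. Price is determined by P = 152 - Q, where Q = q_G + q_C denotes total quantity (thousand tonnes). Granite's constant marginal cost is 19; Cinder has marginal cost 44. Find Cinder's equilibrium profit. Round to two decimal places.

Solve by backward induction. Given q_G, the follower Cinder maximises π_C = (152 - q_G - q_C)q_C - 44q_C.
∂π_C/∂q_C = 108 - q_G - 2q_C = 0 gives the reaction function q_C = (108 - q_G)/2.
The leader anticipates this reaction. Substituting into P = 152 - Q gives P = 98 - (1/2)q_G, so π_G = (98 - (1/2)q_G)q_G - 19q_G.
The leader's first-order condition 79 - q_G = 0 yields q_G = 79.
Then q_C = (108 - 79)/2 = 29/2.
Price P = 152 - 187/2 = 117/2.
Cinder's profit: (117/2 - 44)·(29/2) = 841/4.

210.25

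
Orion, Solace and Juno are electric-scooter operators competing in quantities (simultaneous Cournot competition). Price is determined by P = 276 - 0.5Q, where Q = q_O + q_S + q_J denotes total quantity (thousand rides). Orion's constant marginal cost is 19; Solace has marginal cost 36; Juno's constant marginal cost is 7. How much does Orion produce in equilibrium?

131

Orion's profit: π_O = (276 - 0.5Q)q_O - (19q_O). Setting ∂π_O/∂q_O = 0: 257 - q_O - (1/2)(q_S + q_J) = 0.
Solace's first-order condition: 240 - q_S - (1/2)(q_O + q_J) = 0.
Juno's profit: π_J = (276 - 0.5Q)q_J - (7q_J). Setting ∂π_J/∂q_J = 0: 269 - q_J - (1/2)(q_O + q_S) = 0.
Adding the 3 conditions: 766 − Q − Q = 0, i.e. Q = 383.
Back-substituting: q_O = (257 − 383/2)/(1/2) = 131, q_S = (240 − 383/2)/(1/2) = 97, q_J = (269 − 383/2)/(1/2) = 155.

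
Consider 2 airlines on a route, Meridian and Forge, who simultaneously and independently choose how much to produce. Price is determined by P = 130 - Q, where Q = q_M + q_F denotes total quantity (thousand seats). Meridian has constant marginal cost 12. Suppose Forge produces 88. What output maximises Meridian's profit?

With the rival's output fixed at 88, Meridian's profit is π_M = (130 - 88 - q_M)q_M - (12q_M) = (42 - q_M)q_M - (12q_M).
∂π_M/∂q_M = 30 - 2q_M = 0, so q_M = 15.

15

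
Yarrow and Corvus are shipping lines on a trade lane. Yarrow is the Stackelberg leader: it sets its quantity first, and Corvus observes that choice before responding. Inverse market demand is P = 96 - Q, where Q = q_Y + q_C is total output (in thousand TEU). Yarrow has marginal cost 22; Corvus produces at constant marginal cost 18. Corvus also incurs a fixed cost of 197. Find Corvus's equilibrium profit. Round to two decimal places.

265.25

The follower Corvus best-responds to any q_Y: π_C = (96 - Q)q_C - 18q_C.
Follower FOC: 78 - q_Y - 2q_C = 0, so q_C(q_Y) = (78 - q_Y)/2.
The leader anticipates this reaction. Substituting into P = 96 - Q gives P = 57 - (1/2)q_Y, so π_Y = (57 - (1/2)q_Y)q_Y - 22q_Y.
Maximising: ∂π_Y/∂q_Y = 35 - q_Y = 0, giving q_Y = 35.
Then q_C = (78 - 35)/2 = 43/2.
Price P = 96 - 113/2 = 79/2.
Corvus's profit: (79/2 - 18)·(43/2) - 197 = 1061/4.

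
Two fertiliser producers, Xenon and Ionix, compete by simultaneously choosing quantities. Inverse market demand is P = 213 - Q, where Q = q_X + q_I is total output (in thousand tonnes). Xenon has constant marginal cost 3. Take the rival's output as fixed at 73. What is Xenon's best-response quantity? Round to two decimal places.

68.50

With the rival's output fixed at 73, Xenon's profit is π_X = (213 - 73 - q_X)q_X - (3q_X) = (140 - q_X)q_X - (3q_X).
∂π_X/∂q_X = 137 - 2q_X = 0, so q_X = 137/2.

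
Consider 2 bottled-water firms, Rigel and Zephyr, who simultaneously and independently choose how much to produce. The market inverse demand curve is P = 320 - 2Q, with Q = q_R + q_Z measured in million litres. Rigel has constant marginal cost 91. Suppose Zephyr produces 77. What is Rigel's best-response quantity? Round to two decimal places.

18.75

With the rival's output fixed at 77, Rigel's profit is π_R = (320 - 2·77 - 2q_R)q_R - (91q_R) = (166 - 2q_R)q_R - (91q_R).
∂π_R/∂q_R = 75 - 4q_R = 0, so q_R = 75/4.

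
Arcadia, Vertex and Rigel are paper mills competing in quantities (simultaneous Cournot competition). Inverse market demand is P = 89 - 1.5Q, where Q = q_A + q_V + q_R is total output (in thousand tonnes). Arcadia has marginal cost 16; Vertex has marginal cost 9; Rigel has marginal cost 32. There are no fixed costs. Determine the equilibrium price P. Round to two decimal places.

Arcadia's profit: π_A = (89 - 1.5Q)q_A - (16q_A). Setting ∂π_A/∂q_A = 0: 73 - 3q_A - (3/2)(q_V + q_R) = 0.
Vertex's first-order condition: 80 - 3q_V - (3/2)(q_A + q_R) = 0.
Rigel's profit: π_R = (89 - 1.5Q)q_R - (32q_R). Setting ∂π_R/∂q_R = 0: 57 - 3q_R - (3/2)(q_A + q_V) = 0.
Summing all 3 equations gives 210 − 6Q = 0, hence Q = 35.
Back-substituting: q_A = (73 − 105/2)/(3/2) = 41/3, q_V = (80 − 105/2)/(3/2) = 55/3, q_R = (57 − 105/2)/(3/2) = 3.
Total output Q = 35, so price P = 89 - (3/2)·35 = 73/2.

36.50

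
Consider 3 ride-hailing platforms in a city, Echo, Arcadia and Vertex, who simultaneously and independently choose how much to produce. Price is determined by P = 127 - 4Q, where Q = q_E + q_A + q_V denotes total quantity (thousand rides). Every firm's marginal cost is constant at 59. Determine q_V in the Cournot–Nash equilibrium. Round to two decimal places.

Each firm earns π_i = (127 - 4Q)q_i - 59q_i.
First-order condition (treating rivals' output as given): 68 - 8q_i - 4·Σ_{j≠i} q_j = 0.
By symmetry each firm produces the same amount; substituting Σ_{j≠i} q_j = 2q_i yields q_i = 68/16 = 17/4.

4.25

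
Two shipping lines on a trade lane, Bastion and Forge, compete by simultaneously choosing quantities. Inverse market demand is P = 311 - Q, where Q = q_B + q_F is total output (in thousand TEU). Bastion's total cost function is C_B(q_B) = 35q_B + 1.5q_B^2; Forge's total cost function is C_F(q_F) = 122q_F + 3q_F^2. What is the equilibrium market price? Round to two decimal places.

242.08

Bastion's profit: π_B = (311 - Q)q_B - (35q_B + (3/2)q_B²). Setting ∂π_B/∂q_B = 0: 276 - 5q_B - (q_F) = 0.
Forge's first-order condition: 189 - 8q_F - (q_B) = 0.
Rearranging gives the reaction functions q_B = (276 - q_F)/5 and q_F = (189 - q_B)/8.
Solving the pair: q_B = 673/13, q_F = 223/13.
Total output Q = 896/13, so price P = 311 - 896/13 = 242.0769.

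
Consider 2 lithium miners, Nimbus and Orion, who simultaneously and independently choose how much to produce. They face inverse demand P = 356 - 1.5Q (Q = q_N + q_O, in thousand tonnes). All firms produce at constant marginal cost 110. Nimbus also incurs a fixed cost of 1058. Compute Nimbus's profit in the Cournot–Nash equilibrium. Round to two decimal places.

Each firm earns π_i = (356 - 1.5Q)q_i - 110q_i.
First-order condition (treating rivals' output as given): 246 - 3q_i - (3/2)q_j = 0.
By symmetry each firm produces the same amount; substituting q_j = q_i yields q_i = 246/(9/2) = 164/3.
Price P = 356 - (3/2)·(328/3) = 192.
Nimbus's profit: (192 - 110)·(164/3) - 1058 = 3424.6667.

3424.67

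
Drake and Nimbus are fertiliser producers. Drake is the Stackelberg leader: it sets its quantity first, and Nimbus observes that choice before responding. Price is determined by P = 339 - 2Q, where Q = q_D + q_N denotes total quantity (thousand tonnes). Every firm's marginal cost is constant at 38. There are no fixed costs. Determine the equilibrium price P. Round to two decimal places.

113.25

Solve by backward induction. Given q_D, the follower Nimbus maximises π_N = (339 - 2q_D - 2q_N)q_N - 38q_N.
∂π_N/∂q_N = 301 - 2q_D - 4q_N = 0 gives the reaction function q_N = (301 - 2q_D)/4.
The leader anticipates this reaction. Substituting into P = 339 - 2Q gives P = 377/2 - q_D, so π_D = (377/2 - q_D)q_D - 38q_D.
The leader's first-order condition 301/2 - 2q_D = 0 yields q_D = 301/4.
Then q_N = (301 - 2·(301/4))/4 = 301/8.
Total output Q = 903/8, so price P = 339 - 2·(903/8) = 453/4.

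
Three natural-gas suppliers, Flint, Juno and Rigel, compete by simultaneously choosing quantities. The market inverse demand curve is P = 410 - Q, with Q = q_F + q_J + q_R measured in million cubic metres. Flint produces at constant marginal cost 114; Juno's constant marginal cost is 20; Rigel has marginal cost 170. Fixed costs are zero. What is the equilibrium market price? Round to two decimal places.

178.50

Flint's profit: π_F = (410 - Q)q_F - (114q_F). Setting ∂π_F/∂q_F = 0: 296 - 2q_F - (q_J + q_R) = 0.
Juno's first-order condition: 390 - 2q_J - (q_F + q_R) = 0.
Rigel's profit: π_R = (410 - Q)q_R - (170q_R). Setting ∂π_R/∂q_R = 0: 240 - 2q_R - (q_F + q_J) = 0.
Summing all 3 equations gives 926 − 4Q = 0, hence Q = 463/2.
Back-substituting: q_F = (296 − 463/2) = 129/2, q_J = (390 − 463/2) = 317/2, q_R = (240 − 463/2) = 17/2.
Total output Q = 463/2, so price P = 410 - 463/2 = 357/2.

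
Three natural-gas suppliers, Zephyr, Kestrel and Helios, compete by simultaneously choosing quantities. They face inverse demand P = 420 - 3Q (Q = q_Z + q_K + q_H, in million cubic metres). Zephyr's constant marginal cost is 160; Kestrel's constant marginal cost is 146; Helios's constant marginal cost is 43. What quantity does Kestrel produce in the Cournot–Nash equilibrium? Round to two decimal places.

15.42

Zephyr's profit: π_Z = (420 - 3Q)q_Z - (160q_Z). Setting ∂π_Z/∂q_Z = 0: 260 - 6q_Z - 3(q_K + q_H) = 0.
Kestrel's first-order condition: 274 - 6q_K - 3(q_Z + q_H) = 0.
Helios's profit: π_H = (420 - 3Q)q_H - (43q_H). Setting ∂π_H/∂q_H = 0: 377 - 6q_H - 3(q_Z + q_K) = 0.
Summing all 3 equations gives 911 − 12Q = 0, hence Q = 911/12.
Back-substituting: q_Z = (260 − 911/4)/3 = 43/4, q_K = (274 − 911/4)/3 = 185/12, q_H = (377 − 911/4)/3 = 199/4.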